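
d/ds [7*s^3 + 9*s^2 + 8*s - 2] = 21*s^2 + 18*s + 8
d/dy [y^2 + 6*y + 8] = 2*y + 6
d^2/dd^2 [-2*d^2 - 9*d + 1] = -4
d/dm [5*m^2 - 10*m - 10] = 10*m - 10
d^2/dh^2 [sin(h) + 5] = -sin(h)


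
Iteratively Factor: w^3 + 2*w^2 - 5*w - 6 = (w - 2)*(w^2 + 4*w + 3) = (w - 2)*(w + 3)*(w + 1)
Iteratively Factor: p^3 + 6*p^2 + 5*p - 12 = (p + 3)*(p^2 + 3*p - 4) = (p + 3)*(p + 4)*(p - 1)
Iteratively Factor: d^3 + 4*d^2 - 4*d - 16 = (d + 2)*(d^2 + 2*d - 8) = (d + 2)*(d + 4)*(d - 2)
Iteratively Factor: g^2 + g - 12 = (g + 4)*(g - 3)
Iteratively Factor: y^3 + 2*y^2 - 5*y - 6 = (y + 3)*(y^2 - y - 2) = (y + 1)*(y + 3)*(y - 2)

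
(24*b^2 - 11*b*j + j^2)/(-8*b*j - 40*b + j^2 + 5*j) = (-3*b + j)/(j + 5)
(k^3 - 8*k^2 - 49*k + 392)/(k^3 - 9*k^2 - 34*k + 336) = (k + 7)/(k + 6)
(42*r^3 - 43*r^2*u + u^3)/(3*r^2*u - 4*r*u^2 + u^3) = (42*r^2 - r*u - u^2)/(u*(3*r - u))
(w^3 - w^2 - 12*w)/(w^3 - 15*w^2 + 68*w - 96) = w*(w + 3)/(w^2 - 11*w + 24)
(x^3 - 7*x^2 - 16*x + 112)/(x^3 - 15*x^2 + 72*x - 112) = (x + 4)/(x - 4)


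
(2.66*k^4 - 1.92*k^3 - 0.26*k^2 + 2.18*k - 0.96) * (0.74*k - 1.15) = 1.9684*k^5 - 4.4798*k^4 + 2.0156*k^3 + 1.9122*k^2 - 3.2174*k + 1.104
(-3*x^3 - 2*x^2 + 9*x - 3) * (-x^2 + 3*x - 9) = 3*x^5 - 7*x^4 + 12*x^3 + 48*x^2 - 90*x + 27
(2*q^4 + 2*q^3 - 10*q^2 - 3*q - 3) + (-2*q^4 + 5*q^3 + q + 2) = 7*q^3 - 10*q^2 - 2*q - 1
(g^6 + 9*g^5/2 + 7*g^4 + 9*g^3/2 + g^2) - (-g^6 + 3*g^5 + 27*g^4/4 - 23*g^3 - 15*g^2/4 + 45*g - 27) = 2*g^6 + 3*g^5/2 + g^4/4 + 55*g^3/2 + 19*g^2/4 - 45*g + 27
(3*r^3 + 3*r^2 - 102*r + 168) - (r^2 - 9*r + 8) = 3*r^3 + 2*r^2 - 93*r + 160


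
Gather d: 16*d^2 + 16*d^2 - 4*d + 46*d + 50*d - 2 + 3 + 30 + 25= 32*d^2 + 92*d + 56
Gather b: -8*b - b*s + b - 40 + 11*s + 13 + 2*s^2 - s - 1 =b*(-s - 7) + 2*s^2 + 10*s - 28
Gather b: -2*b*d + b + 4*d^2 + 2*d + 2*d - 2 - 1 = b*(1 - 2*d) + 4*d^2 + 4*d - 3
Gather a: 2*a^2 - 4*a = 2*a^2 - 4*a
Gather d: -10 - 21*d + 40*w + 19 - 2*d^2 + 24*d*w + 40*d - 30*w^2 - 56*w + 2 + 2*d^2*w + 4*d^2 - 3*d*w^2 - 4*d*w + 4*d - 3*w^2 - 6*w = d^2*(2*w + 2) + d*(-3*w^2 + 20*w + 23) - 33*w^2 - 22*w + 11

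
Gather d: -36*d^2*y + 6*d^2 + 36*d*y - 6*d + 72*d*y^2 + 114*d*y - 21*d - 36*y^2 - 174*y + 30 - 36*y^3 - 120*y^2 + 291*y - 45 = d^2*(6 - 36*y) + d*(72*y^2 + 150*y - 27) - 36*y^3 - 156*y^2 + 117*y - 15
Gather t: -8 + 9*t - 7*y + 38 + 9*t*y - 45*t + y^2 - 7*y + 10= t*(9*y - 36) + y^2 - 14*y + 40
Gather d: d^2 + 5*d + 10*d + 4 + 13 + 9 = d^2 + 15*d + 26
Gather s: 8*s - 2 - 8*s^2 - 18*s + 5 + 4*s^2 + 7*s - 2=-4*s^2 - 3*s + 1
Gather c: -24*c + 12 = 12 - 24*c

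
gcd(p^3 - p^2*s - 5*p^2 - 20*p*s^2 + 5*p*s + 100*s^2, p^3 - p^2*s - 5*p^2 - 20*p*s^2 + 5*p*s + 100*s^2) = p^3 - p^2*s - 5*p^2 - 20*p*s^2 + 5*p*s + 100*s^2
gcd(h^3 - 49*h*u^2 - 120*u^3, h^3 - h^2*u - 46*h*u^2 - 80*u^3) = -h^2 + 3*h*u + 40*u^2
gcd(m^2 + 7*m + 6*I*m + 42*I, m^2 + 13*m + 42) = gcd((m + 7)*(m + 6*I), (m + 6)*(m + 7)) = m + 7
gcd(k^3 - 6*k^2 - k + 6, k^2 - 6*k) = k - 6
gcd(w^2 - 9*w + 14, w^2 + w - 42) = 1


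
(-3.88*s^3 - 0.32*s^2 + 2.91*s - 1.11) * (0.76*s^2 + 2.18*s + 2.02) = -2.9488*s^5 - 8.7016*s^4 - 6.3236*s^3 + 4.8538*s^2 + 3.4584*s - 2.2422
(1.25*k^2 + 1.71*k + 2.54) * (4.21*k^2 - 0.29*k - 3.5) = 5.2625*k^4 + 6.8366*k^3 + 5.8225*k^2 - 6.7216*k - 8.89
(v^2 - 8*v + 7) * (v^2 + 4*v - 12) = v^4 - 4*v^3 - 37*v^2 + 124*v - 84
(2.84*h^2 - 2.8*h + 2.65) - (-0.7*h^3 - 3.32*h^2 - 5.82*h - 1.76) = 0.7*h^3 + 6.16*h^2 + 3.02*h + 4.41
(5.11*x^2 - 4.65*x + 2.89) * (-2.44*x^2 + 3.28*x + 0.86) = -12.4684*x^4 + 28.1068*x^3 - 17.909*x^2 + 5.4802*x + 2.4854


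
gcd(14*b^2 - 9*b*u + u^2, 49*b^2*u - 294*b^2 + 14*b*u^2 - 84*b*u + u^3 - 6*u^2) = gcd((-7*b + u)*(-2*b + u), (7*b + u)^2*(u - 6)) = 1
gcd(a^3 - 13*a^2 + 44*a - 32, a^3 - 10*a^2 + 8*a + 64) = a^2 - 12*a + 32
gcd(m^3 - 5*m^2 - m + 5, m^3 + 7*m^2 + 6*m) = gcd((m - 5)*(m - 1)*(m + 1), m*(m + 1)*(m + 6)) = m + 1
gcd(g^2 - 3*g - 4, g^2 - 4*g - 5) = g + 1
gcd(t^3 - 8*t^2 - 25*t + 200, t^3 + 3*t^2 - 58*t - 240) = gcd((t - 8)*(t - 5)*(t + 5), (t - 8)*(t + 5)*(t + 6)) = t^2 - 3*t - 40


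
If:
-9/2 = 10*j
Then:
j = -9/20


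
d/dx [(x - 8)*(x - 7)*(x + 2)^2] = 4*x^3 - 33*x^2 + 164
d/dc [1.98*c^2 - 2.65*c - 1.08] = 3.96*c - 2.65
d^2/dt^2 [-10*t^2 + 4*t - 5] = -20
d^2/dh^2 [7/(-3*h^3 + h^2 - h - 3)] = 14*((9*h - 1)*(3*h^3 - h^2 + h + 3) - (9*h^2 - 2*h + 1)^2)/(3*h^3 - h^2 + h + 3)^3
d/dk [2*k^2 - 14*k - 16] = 4*k - 14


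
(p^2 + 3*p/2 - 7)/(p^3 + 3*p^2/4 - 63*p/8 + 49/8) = 4*(p - 2)/(4*p^2 - 11*p + 7)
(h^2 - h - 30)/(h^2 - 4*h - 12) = (h + 5)/(h + 2)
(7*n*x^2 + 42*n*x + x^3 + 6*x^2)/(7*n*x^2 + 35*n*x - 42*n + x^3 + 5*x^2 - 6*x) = x/(x - 1)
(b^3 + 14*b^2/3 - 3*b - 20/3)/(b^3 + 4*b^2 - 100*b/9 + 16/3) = 3*(b^2 + 6*b + 5)/(3*b^2 + 16*b - 12)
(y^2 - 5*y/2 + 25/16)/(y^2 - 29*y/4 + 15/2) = (y - 5/4)/(y - 6)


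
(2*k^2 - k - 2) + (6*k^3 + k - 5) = 6*k^3 + 2*k^2 - 7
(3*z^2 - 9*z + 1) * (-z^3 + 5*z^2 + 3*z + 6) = -3*z^5 + 24*z^4 - 37*z^3 - 4*z^2 - 51*z + 6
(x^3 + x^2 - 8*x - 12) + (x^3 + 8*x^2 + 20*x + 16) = 2*x^3 + 9*x^2 + 12*x + 4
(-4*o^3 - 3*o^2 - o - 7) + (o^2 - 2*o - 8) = -4*o^3 - 2*o^2 - 3*o - 15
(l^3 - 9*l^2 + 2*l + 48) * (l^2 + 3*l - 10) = l^5 - 6*l^4 - 35*l^3 + 144*l^2 + 124*l - 480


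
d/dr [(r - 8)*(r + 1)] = 2*r - 7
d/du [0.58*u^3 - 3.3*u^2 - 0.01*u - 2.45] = 1.74*u^2 - 6.6*u - 0.01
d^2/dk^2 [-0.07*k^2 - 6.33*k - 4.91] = -0.140000000000000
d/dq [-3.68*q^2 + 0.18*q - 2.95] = 0.18 - 7.36*q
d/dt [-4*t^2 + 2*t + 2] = 2 - 8*t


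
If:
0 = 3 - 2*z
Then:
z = 3/2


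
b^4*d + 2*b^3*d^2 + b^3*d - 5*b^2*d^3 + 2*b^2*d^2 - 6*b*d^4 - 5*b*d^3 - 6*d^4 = (b - 2*d)*(b + d)*(b + 3*d)*(b*d + d)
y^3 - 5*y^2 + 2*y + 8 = (y - 4)*(y - 2)*(y + 1)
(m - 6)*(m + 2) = m^2 - 4*m - 12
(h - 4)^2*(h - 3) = h^3 - 11*h^2 + 40*h - 48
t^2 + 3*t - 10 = (t - 2)*(t + 5)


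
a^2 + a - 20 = (a - 4)*(a + 5)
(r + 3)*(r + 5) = r^2 + 8*r + 15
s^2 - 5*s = s*(s - 5)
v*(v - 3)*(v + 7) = v^3 + 4*v^2 - 21*v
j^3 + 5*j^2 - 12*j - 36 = (j - 3)*(j + 2)*(j + 6)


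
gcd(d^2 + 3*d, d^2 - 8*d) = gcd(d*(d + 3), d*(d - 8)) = d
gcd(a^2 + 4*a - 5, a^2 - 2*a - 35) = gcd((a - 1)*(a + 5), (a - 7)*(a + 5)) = a + 5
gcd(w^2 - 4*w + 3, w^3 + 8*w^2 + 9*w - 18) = w - 1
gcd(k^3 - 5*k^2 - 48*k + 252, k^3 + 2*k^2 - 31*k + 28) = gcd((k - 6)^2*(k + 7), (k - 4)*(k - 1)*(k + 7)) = k + 7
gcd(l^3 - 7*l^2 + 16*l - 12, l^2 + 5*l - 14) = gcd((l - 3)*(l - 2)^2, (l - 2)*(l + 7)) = l - 2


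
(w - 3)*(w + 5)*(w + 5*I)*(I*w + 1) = I*w^4 - 4*w^3 + 2*I*w^3 - 8*w^2 - 10*I*w^2 + 60*w + 10*I*w - 75*I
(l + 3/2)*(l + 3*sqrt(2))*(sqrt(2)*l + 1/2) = sqrt(2)*l^3 + 3*sqrt(2)*l^2/2 + 13*l^2/2 + 3*sqrt(2)*l/2 + 39*l/4 + 9*sqrt(2)/4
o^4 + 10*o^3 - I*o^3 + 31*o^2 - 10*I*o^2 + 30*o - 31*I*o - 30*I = (o + 2)*(o + 3)*(o + 5)*(o - I)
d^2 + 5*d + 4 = (d + 1)*(d + 4)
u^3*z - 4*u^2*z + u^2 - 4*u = u*(u - 4)*(u*z + 1)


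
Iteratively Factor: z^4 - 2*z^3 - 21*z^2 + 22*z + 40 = (z - 2)*(z^3 - 21*z - 20) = (z - 2)*(z + 1)*(z^2 - z - 20) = (z - 2)*(z + 1)*(z + 4)*(z - 5)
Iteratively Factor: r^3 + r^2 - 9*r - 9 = (r + 3)*(r^2 - 2*r - 3) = (r - 3)*(r + 3)*(r + 1)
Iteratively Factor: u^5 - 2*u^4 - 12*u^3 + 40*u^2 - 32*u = (u)*(u^4 - 2*u^3 - 12*u^2 + 40*u - 32) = u*(u - 2)*(u^3 - 12*u + 16) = u*(u - 2)^2*(u^2 + 2*u - 8) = u*(u - 2)^3*(u + 4)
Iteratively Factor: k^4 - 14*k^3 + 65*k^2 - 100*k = (k - 5)*(k^3 - 9*k^2 + 20*k) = (k - 5)*(k - 4)*(k^2 - 5*k) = k*(k - 5)*(k - 4)*(k - 5)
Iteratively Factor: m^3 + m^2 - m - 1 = (m + 1)*(m^2 - 1) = (m + 1)^2*(m - 1)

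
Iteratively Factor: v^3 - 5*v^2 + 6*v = (v - 3)*(v^2 - 2*v) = v*(v - 3)*(v - 2)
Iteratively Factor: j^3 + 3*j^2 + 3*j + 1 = (j + 1)*(j^2 + 2*j + 1) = (j + 1)^2*(j + 1)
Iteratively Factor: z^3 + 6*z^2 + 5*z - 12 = (z - 1)*(z^2 + 7*z + 12) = (z - 1)*(z + 3)*(z + 4)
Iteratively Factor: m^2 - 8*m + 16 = (m - 4)*(m - 4)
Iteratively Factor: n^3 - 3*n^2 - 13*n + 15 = (n + 3)*(n^2 - 6*n + 5) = (n - 5)*(n + 3)*(n - 1)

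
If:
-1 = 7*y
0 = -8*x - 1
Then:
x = -1/8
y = -1/7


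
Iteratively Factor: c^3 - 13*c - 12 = (c - 4)*(c^2 + 4*c + 3) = (c - 4)*(c + 3)*(c + 1)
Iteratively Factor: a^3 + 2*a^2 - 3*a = (a + 3)*(a^2 - a) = a*(a + 3)*(a - 1)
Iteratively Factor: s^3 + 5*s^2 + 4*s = (s + 4)*(s^2 + s) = s*(s + 4)*(s + 1)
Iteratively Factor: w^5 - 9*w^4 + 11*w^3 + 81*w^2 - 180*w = (w + 3)*(w^4 - 12*w^3 + 47*w^2 - 60*w) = (w - 3)*(w + 3)*(w^3 - 9*w^2 + 20*w) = (w - 5)*(w - 3)*(w + 3)*(w^2 - 4*w) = w*(w - 5)*(w - 3)*(w + 3)*(w - 4)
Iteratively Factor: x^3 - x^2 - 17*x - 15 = (x + 1)*(x^2 - 2*x - 15) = (x + 1)*(x + 3)*(x - 5)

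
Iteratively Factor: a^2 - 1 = (a + 1)*(a - 1)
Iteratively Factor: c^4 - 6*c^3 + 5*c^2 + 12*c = (c + 1)*(c^3 - 7*c^2 + 12*c) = (c - 4)*(c + 1)*(c^2 - 3*c) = c*(c - 4)*(c + 1)*(c - 3)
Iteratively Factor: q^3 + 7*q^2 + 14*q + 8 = (q + 2)*(q^2 + 5*q + 4) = (q + 2)*(q + 4)*(q + 1)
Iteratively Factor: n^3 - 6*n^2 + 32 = (n - 4)*(n^2 - 2*n - 8) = (n - 4)*(n + 2)*(n - 4)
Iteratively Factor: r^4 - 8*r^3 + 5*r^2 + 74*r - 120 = (r - 2)*(r^3 - 6*r^2 - 7*r + 60) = (r - 5)*(r - 2)*(r^2 - r - 12) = (r - 5)*(r - 4)*(r - 2)*(r + 3)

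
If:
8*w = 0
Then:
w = 0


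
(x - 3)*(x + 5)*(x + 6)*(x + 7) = x^4 + 15*x^3 + 53*x^2 - 111*x - 630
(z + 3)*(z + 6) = z^2 + 9*z + 18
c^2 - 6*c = c*(c - 6)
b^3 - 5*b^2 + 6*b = b*(b - 3)*(b - 2)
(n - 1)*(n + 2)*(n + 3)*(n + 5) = n^4 + 9*n^3 + 21*n^2 - n - 30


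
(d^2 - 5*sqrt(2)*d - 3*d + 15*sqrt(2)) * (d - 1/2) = d^3 - 5*sqrt(2)*d^2 - 7*d^2/2 + 3*d/2 + 35*sqrt(2)*d/2 - 15*sqrt(2)/2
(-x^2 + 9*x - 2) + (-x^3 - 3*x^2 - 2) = -x^3 - 4*x^2 + 9*x - 4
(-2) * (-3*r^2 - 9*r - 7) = 6*r^2 + 18*r + 14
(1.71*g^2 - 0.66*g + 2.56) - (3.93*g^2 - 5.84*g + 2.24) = -2.22*g^2 + 5.18*g + 0.32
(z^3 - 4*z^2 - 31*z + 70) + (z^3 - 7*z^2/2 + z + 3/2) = 2*z^3 - 15*z^2/2 - 30*z + 143/2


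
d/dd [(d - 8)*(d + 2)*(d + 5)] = 3*d^2 - 2*d - 46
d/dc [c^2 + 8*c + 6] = 2*c + 8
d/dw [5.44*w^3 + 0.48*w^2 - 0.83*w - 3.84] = 16.32*w^2 + 0.96*w - 0.83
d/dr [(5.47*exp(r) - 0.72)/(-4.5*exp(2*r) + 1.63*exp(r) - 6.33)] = (24.615*exp(2*r) - 6.48*exp(r) - 33.4515)*exp(r)/(20.25*exp(4*r) - 14.67*exp(3*r) + 59.6269*exp(2*r) - 20.6358*exp(r) + 40.0689)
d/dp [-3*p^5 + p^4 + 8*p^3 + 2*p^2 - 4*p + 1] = -15*p^4 + 4*p^3 + 24*p^2 + 4*p - 4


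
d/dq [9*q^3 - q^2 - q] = 27*q^2 - 2*q - 1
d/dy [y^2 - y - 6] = 2*y - 1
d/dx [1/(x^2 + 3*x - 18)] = (-2*x - 3)/(x^2 + 3*x - 18)^2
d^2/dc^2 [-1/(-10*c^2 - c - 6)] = 2*(-100*c^2 - 10*c + (20*c + 1)^2 - 60)/(10*c^2 + c + 6)^3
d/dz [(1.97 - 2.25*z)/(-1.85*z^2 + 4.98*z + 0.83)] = (-4.1625*z^2 + 7.289*z - 11.6781)/(3.4225*z^4 - 18.426*z^3 + 21.7294*z^2 + 8.2668*z + 0.6889)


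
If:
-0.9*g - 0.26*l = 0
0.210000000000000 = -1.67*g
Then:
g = -0.13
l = 0.44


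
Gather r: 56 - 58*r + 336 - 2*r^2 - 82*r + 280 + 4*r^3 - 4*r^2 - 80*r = 4*r^3 - 6*r^2 - 220*r + 672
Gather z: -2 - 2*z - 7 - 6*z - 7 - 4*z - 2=-12*z - 18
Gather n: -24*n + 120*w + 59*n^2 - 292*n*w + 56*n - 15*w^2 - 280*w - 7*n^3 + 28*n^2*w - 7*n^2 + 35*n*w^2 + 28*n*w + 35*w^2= -7*n^3 + n^2*(28*w + 52) + n*(35*w^2 - 264*w + 32) + 20*w^2 - 160*w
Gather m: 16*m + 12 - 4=16*m + 8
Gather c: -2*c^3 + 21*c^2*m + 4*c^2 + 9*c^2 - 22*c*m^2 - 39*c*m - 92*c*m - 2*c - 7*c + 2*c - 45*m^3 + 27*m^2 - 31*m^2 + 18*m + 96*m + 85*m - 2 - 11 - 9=-2*c^3 + c^2*(21*m + 13) + c*(-22*m^2 - 131*m - 7) - 45*m^3 - 4*m^2 + 199*m - 22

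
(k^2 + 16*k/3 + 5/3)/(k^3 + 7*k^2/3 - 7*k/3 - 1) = (k + 5)/(k^2 + 2*k - 3)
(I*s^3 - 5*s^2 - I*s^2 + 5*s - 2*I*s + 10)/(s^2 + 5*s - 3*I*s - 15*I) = (I*s^3 - s^2*(5 + I) + s*(5 - 2*I) + 10)/(s^2 + s*(5 - 3*I) - 15*I)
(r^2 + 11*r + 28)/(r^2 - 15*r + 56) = (r^2 + 11*r + 28)/(r^2 - 15*r + 56)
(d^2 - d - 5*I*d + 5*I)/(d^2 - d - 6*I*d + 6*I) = (d - 5*I)/(d - 6*I)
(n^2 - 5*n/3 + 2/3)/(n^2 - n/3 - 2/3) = (3*n - 2)/(3*n + 2)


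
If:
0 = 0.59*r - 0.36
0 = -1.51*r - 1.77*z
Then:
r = 0.61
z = -0.52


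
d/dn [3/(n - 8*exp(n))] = 3*(8*exp(n) - 1)/(n - 8*exp(n))^2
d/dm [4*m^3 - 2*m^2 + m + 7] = 12*m^2 - 4*m + 1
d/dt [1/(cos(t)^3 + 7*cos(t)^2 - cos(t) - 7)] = (3*cos(t)^2 + 14*cos(t) - 1)/((cos(t) + 7)^2*sin(t)^3)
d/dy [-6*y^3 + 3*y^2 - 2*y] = -18*y^2 + 6*y - 2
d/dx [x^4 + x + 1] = 4*x^3 + 1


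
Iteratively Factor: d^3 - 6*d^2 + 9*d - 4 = (d - 1)*(d^2 - 5*d + 4) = (d - 4)*(d - 1)*(d - 1)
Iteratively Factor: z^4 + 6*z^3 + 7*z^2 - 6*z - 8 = (z + 1)*(z^3 + 5*z^2 + 2*z - 8) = (z - 1)*(z + 1)*(z^2 + 6*z + 8) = (z - 1)*(z + 1)*(z + 2)*(z + 4)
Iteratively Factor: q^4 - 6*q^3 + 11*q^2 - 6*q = (q - 1)*(q^3 - 5*q^2 + 6*q) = q*(q - 1)*(q^2 - 5*q + 6) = q*(q - 3)*(q - 1)*(q - 2)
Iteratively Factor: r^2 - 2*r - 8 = (r - 4)*(r + 2)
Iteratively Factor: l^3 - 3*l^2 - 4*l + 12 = (l - 2)*(l^2 - l - 6) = (l - 2)*(l + 2)*(l - 3)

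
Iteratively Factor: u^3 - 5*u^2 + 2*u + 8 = (u + 1)*(u^2 - 6*u + 8) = (u - 2)*(u + 1)*(u - 4)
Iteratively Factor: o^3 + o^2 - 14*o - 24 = (o + 2)*(o^2 - o - 12) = (o - 4)*(o + 2)*(o + 3)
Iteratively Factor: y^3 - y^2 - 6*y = (y + 2)*(y^2 - 3*y) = y*(y + 2)*(y - 3)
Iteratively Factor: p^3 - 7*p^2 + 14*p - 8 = (p - 2)*(p^2 - 5*p + 4) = (p - 4)*(p - 2)*(p - 1)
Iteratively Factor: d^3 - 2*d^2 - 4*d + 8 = (d - 2)*(d^2 - 4) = (d - 2)^2*(d + 2)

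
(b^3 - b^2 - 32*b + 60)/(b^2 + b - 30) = b - 2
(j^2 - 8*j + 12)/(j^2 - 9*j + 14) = (j - 6)/(j - 7)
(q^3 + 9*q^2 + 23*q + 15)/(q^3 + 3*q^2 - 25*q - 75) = (q + 1)/(q - 5)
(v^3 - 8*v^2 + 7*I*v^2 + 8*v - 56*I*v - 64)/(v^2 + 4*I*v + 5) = (v^2 + 8*v*(-1 + I) - 64*I)/(v + 5*I)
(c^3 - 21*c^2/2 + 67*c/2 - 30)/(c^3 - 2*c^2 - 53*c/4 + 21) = 2*(c - 5)/(2*c + 7)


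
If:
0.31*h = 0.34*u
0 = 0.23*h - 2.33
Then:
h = 10.13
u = 9.24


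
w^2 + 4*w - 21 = (w - 3)*(w + 7)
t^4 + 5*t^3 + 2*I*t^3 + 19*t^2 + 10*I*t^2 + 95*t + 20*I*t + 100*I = (t + 5)*(t - 4*I)*(t + I)*(t + 5*I)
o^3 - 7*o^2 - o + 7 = (o - 7)*(o - 1)*(o + 1)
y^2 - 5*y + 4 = (y - 4)*(y - 1)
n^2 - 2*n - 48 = (n - 8)*(n + 6)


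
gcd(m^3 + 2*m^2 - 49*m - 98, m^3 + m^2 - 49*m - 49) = m^2 - 49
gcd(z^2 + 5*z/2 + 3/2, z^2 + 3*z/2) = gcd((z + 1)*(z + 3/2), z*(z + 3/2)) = z + 3/2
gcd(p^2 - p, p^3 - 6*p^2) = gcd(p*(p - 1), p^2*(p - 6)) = p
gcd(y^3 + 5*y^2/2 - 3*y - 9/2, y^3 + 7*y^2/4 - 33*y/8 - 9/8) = y^2 + 3*y/2 - 9/2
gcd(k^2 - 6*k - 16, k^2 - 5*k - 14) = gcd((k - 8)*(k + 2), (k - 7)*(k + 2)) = k + 2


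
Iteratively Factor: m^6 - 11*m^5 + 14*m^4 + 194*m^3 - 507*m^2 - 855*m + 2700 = (m - 5)*(m^5 - 6*m^4 - 16*m^3 + 114*m^2 + 63*m - 540) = (m - 5)^2*(m^4 - m^3 - 21*m^2 + 9*m + 108) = (m - 5)^2*(m + 3)*(m^3 - 4*m^2 - 9*m + 36) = (m - 5)^2*(m - 3)*(m + 3)*(m^2 - m - 12) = (m - 5)^2*(m - 3)*(m + 3)^2*(m - 4)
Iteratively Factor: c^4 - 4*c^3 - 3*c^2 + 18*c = (c + 2)*(c^3 - 6*c^2 + 9*c) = (c - 3)*(c + 2)*(c^2 - 3*c) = c*(c - 3)*(c + 2)*(c - 3)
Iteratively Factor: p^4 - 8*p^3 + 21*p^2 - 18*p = (p - 2)*(p^3 - 6*p^2 + 9*p) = (p - 3)*(p - 2)*(p^2 - 3*p) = (p - 3)^2*(p - 2)*(p)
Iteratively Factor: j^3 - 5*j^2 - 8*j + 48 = (j - 4)*(j^2 - j - 12) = (j - 4)*(j + 3)*(j - 4)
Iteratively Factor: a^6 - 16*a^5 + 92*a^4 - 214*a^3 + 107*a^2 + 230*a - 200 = (a - 5)*(a^5 - 11*a^4 + 37*a^3 - 29*a^2 - 38*a + 40) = (a - 5)^2*(a^4 - 6*a^3 + 7*a^2 + 6*a - 8) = (a - 5)^2*(a - 2)*(a^3 - 4*a^2 - a + 4) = (a - 5)^2*(a - 2)*(a - 1)*(a^2 - 3*a - 4) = (a - 5)^2*(a - 4)*(a - 2)*(a - 1)*(a + 1)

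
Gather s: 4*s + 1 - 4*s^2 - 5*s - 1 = -4*s^2 - s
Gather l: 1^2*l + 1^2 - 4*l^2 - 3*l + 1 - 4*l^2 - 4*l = -8*l^2 - 6*l + 2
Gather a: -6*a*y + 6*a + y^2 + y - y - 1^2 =a*(6 - 6*y) + y^2 - 1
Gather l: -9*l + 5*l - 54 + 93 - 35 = 4 - 4*l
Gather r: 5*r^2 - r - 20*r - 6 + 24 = 5*r^2 - 21*r + 18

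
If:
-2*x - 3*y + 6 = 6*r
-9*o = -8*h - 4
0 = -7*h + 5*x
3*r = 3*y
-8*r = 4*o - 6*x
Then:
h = 32/33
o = 388/297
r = 542/1485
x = 224/165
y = 542/1485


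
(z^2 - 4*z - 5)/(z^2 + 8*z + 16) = (z^2 - 4*z - 5)/(z^2 + 8*z + 16)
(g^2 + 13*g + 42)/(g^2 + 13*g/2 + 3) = 2*(g + 7)/(2*g + 1)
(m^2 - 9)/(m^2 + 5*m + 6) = (m - 3)/(m + 2)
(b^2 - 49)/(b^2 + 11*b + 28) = (b - 7)/(b + 4)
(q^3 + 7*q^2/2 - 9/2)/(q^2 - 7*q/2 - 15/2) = (q^2 + 2*q - 3)/(q - 5)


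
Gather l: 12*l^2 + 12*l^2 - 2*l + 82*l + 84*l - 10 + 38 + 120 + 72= 24*l^2 + 164*l + 220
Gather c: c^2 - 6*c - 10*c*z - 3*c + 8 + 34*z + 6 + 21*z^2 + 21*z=c^2 + c*(-10*z - 9) + 21*z^2 + 55*z + 14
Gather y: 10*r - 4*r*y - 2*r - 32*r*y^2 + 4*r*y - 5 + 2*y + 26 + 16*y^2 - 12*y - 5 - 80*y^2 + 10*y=8*r + y^2*(-32*r - 64) + 16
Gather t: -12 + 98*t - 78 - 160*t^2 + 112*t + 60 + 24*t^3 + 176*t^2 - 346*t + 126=24*t^3 + 16*t^2 - 136*t + 96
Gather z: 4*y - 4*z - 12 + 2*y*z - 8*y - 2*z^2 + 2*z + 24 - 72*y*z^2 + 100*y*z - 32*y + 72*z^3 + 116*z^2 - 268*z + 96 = -36*y + 72*z^3 + z^2*(114 - 72*y) + z*(102*y - 270) + 108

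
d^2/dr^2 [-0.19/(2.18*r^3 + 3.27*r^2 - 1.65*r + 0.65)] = ((2.4852*r + 1.2426)*(2.18*r^3 + 3.27*r^2 - 1.65*r + 0.65) - 0.19*(6.54*r^2 + 6.54*r - 1.65)*(13.08*r^2 + 13.08*r - 3.3))/(2.18*r^3 + 3.27*r^2 - 1.65*r + 0.65)^3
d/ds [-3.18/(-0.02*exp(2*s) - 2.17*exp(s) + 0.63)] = (-0.1272*exp(s) - 6.9006)*exp(s)/(0.02*exp(2*s) + 2.17*exp(s) - 0.63)^2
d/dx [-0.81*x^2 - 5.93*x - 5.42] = -1.62*x - 5.93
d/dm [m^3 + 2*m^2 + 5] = m*(3*m + 4)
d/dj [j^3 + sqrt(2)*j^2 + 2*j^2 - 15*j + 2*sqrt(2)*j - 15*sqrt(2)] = 3*j^2 + 2*sqrt(2)*j + 4*j - 15 + 2*sqrt(2)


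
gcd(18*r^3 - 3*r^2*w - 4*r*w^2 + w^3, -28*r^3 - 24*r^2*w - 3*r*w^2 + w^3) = 2*r + w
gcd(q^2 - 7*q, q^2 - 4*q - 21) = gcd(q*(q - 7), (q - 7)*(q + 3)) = q - 7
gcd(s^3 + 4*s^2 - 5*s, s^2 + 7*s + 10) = s + 5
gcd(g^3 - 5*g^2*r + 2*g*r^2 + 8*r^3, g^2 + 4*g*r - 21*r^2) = 1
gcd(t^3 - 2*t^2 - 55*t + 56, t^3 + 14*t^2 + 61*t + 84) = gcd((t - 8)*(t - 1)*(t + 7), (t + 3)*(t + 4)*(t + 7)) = t + 7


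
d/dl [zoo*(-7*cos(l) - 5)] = zoo*sin(l)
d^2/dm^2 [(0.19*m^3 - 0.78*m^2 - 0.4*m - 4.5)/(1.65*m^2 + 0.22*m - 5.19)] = (-8.88178419700125e-16*m^5 + 1.66080200000001*m^3 - 114.886332*m^2 + 0.353754000000009*m - 120.440856)/(4.492125*m^6 + 1.79685*m^5 - 42.149745*m^4 - 11.293172*m^3 + 132.580107*m^2 + 17.777826*m - 139.798359)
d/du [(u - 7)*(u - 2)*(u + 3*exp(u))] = 3*u^2*exp(u) + 3*u^2 - 21*u*exp(u) - 18*u + 15*exp(u) + 14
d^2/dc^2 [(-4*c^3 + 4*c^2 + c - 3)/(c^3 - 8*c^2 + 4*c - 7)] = 2*(-28*c^6 + 51*c^5 - 258*c^4 + 736*c^3 - 906*c^2 - 531*c + 344)/(c^9 - 24*c^8 + 204*c^7 - 725*c^6 + 1152*c^5 - 1896*c^4 + 1555*c^3 - 1512*c^2 + 588*c - 343)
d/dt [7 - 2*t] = -2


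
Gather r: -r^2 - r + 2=-r^2 - r + 2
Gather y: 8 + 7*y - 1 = 7*y + 7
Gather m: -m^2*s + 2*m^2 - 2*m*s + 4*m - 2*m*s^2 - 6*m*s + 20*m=m^2*(2 - s) + m*(-2*s^2 - 8*s + 24)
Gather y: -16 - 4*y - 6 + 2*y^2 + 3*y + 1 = 2*y^2 - y - 21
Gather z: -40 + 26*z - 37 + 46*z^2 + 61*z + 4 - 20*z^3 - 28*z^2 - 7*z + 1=-20*z^3 + 18*z^2 + 80*z - 72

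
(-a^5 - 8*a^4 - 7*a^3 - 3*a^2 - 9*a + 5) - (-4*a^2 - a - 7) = -a^5 - 8*a^4 - 7*a^3 + a^2 - 8*a + 12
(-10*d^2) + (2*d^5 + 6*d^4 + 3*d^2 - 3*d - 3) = 2*d^5 + 6*d^4 - 7*d^2 - 3*d - 3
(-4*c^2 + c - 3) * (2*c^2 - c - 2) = -8*c^4 + 6*c^3 + c^2 + c + 6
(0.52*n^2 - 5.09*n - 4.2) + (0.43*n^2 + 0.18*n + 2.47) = 0.95*n^2 - 4.91*n - 1.73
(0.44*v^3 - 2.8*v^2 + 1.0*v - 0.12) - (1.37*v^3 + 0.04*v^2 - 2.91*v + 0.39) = -0.93*v^3 - 2.84*v^2 + 3.91*v - 0.51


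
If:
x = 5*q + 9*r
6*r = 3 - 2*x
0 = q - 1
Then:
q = 1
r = -7/24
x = 19/8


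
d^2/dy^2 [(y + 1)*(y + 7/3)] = 2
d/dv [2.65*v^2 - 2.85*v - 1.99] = 5.3*v - 2.85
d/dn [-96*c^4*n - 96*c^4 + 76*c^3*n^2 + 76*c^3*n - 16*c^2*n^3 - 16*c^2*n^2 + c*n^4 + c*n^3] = c*(-96*c^3 + 152*c^2*n + 76*c^2 - 48*c*n^2 - 32*c*n + 4*n^3 + 3*n^2)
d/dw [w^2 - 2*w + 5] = 2*w - 2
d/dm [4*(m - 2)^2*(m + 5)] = 4*(m - 2)*(3*m + 8)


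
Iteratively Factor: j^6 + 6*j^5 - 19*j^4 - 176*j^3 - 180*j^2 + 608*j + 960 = (j + 3)*(j^5 + 3*j^4 - 28*j^3 - 92*j^2 + 96*j + 320) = (j - 5)*(j + 3)*(j^4 + 8*j^3 + 12*j^2 - 32*j - 64) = (j - 5)*(j + 2)*(j + 3)*(j^3 + 6*j^2 - 32) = (j - 5)*(j - 2)*(j + 2)*(j + 3)*(j^2 + 8*j + 16) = (j - 5)*(j - 2)*(j + 2)*(j + 3)*(j + 4)*(j + 4)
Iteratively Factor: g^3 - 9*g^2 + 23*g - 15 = (g - 5)*(g^2 - 4*g + 3) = (g - 5)*(g - 1)*(g - 3)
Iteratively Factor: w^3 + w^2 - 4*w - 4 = (w + 2)*(w^2 - w - 2) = (w + 1)*(w + 2)*(w - 2)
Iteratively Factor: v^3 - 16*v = (v)*(v^2 - 16) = v*(v + 4)*(v - 4)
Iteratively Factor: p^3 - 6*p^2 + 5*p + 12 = (p + 1)*(p^2 - 7*p + 12) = (p - 3)*(p + 1)*(p - 4)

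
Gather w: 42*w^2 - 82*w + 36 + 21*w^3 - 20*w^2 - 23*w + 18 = 21*w^3 + 22*w^2 - 105*w + 54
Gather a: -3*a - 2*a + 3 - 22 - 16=-5*a - 35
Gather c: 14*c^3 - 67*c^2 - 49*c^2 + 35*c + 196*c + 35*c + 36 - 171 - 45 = 14*c^3 - 116*c^2 + 266*c - 180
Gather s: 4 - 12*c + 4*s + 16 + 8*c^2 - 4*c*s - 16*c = 8*c^2 - 28*c + s*(4 - 4*c) + 20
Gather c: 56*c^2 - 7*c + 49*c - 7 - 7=56*c^2 + 42*c - 14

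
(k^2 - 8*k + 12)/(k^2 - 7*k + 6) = (k - 2)/(k - 1)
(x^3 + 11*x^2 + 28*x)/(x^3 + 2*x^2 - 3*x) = (x^2 + 11*x + 28)/(x^2 + 2*x - 3)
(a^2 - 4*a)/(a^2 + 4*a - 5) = a*(a - 4)/(a^2 + 4*a - 5)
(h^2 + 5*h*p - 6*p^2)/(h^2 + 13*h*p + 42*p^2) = (h - p)/(h + 7*p)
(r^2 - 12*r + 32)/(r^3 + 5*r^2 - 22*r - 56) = (r - 8)/(r^2 + 9*r + 14)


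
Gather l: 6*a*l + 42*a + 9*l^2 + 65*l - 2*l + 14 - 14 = 42*a + 9*l^2 + l*(6*a + 63)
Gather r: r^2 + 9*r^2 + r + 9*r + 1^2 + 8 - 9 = 10*r^2 + 10*r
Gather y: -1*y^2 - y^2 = -2*y^2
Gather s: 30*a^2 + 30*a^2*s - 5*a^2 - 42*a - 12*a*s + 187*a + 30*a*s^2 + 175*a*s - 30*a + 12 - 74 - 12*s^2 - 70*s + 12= 25*a^2 + 115*a + s^2*(30*a - 12) + s*(30*a^2 + 163*a - 70) - 50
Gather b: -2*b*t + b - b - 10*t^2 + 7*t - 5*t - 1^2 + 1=-2*b*t - 10*t^2 + 2*t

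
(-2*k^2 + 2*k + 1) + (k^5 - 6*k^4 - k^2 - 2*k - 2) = k^5 - 6*k^4 - 3*k^2 - 1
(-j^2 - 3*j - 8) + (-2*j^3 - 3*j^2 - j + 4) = -2*j^3 - 4*j^2 - 4*j - 4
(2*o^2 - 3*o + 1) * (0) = 0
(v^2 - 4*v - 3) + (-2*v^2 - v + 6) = -v^2 - 5*v + 3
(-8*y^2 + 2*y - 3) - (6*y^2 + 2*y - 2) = -14*y^2 - 1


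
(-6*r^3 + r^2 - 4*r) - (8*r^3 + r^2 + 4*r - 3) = -14*r^3 - 8*r + 3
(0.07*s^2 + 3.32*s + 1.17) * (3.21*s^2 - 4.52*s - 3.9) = 0.2247*s^4 + 10.3408*s^3 - 11.5237*s^2 - 18.2364*s - 4.563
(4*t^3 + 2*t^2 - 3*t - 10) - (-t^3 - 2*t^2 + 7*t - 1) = 5*t^3 + 4*t^2 - 10*t - 9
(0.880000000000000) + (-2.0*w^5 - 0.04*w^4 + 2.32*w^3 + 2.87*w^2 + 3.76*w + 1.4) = -2.0*w^5 - 0.04*w^4 + 2.32*w^3 + 2.87*w^2 + 3.76*w + 2.28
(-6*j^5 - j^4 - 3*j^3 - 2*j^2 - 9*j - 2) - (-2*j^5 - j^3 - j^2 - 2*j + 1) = -4*j^5 - j^4 - 2*j^3 - j^2 - 7*j - 3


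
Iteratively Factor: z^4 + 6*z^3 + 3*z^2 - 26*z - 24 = (z - 2)*(z^3 + 8*z^2 + 19*z + 12) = (z - 2)*(z + 3)*(z^2 + 5*z + 4) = (z - 2)*(z + 1)*(z + 3)*(z + 4)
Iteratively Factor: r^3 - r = (r - 1)*(r^2 + r) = (r - 1)*(r + 1)*(r)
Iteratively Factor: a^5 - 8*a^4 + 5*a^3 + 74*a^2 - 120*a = (a)*(a^4 - 8*a^3 + 5*a^2 + 74*a - 120) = a*(a + 3)*(a^3 - 11*a^2 + 38*a - 40) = a*(a - 2)*(a + 3)*(a^2 - 9*a + 20) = a*(a - 5)*(a - 2)*(a + 3)*(a - 4)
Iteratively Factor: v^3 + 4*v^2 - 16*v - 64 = (v - 4)*(v^2 + 8*v + 16) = (v - 4)*(v + 4)*(v + 4)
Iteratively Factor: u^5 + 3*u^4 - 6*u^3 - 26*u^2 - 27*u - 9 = (u + 3)*(u^4 - 6*u^2 - 8*u - 3) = (u - 3)*(u + 3)*(u^3 + 3*u^2 + 3*u + 1) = (u - 3)*(u + 1)*(u + 3)*(u^2 + 2*u + 1) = (u - 3)*(u + 1)^2*(u + 3)*(u + 1)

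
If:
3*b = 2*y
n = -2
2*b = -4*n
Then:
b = 4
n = -2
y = 6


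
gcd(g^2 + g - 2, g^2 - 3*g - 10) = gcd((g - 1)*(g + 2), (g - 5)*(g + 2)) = g + 2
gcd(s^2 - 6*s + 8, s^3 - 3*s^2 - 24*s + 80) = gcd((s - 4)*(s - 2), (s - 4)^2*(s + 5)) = s - 4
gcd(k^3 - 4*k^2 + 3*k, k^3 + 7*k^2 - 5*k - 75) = k - 3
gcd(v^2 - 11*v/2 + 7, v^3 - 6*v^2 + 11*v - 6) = v - 2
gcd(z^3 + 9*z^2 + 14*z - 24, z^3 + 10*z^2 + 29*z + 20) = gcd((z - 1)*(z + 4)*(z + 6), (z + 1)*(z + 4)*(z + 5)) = z + 4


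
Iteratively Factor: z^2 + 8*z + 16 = (z + 4)*(z + 4)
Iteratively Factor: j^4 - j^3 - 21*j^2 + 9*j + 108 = (j + 3)*(j^3 - 4*j^2 - 9*j + 36) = (j + 3)^2*(j^2 - 7*j + 12) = (j - 3)*(j + 3)^2*(j - 4)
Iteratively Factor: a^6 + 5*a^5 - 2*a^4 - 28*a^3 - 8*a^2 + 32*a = (a)*(a^5 + 5*a^4 - 2*a^3 - 28*a^2 - 8*a + 32) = a*(a + 2)*(a^4 + 3*a^3 - 8*a^2 - 12*a + 16) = a*(a + 2)*(a + 4)*(a^3 - a^2 - 4*a + 4) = a*(a - 1)*(a + 2)*(a + 4)*(a^2 - 4) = a*(a - 2)*(a - 1)*(a + 2)*(a + 4)*(a + 2)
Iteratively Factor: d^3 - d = (d)*(d^2 - 1) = d*(d + 1)*(d - 1)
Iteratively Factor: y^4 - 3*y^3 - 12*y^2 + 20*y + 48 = (y + 2)*(y^3 - 5*y^2 - 2*y + 24) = (y - 4)*(y + 2)*(y^2 - y - 6) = (y - 4)*(y - 3)*(y + 2)*(y + 2)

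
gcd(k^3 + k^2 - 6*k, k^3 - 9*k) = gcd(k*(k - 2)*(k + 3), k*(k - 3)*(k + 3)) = k^2 + 3*k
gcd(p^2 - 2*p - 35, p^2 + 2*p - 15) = p + 5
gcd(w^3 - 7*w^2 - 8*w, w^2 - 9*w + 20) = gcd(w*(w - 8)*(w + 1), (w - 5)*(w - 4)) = 1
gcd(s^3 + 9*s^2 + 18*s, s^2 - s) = s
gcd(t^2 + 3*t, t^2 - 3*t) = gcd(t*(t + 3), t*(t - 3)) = t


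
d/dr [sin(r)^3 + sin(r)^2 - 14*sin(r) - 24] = (3*sin(r)^2 + 2*sin(r) - 14)*cos(r)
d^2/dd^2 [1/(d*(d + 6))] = 2*(d^2 + d*(d + 6) + (d + 6)^2)/(d^3*(d + 6)^3)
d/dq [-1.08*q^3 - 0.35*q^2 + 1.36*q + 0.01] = -3.24*q^2 - 0.7*q + 1.36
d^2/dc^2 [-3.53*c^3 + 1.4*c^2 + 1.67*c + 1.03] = 2.8 - 21.18*c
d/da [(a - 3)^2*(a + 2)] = (a - 3)*(3*a + 1)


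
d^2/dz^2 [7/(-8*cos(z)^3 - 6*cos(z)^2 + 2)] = (63*(2*cos(z) + 1)^2*(cos(4*z) - 1) - 21*(cos(z) + 2*cos(2*z) + 3*cos(3*z))*(4*cos(z)^3 + 3*cos(z)^2 - 1))/(2*(4*cos(z)^3 + 3*cos(z)^2 - 1)^3)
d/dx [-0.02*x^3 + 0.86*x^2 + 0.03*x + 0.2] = -0.06*x^2 + 1.72*x + 0.03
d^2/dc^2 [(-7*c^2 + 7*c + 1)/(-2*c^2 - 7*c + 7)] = 6*(-42*c^3 + 94*c^2 - 112*c - 21)/(8*c^6 + 84*c^5 + 210*c^4 - 245*c^3 - 735*c^2 + 1029*c - 343)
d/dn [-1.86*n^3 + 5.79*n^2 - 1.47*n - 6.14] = -5.58*n^2 + 11.58*n - 1.47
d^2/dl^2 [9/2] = 0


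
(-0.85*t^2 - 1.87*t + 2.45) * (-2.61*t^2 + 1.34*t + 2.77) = 2.2185*t^4 + 3.7417*t^3 - 11.2548*t^2 - 1.8969*t + 6.7865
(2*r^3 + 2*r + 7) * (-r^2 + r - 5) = -2*r^5 + 2*r^4 - 12*r^3 - 5*r^2 - 3*r - 35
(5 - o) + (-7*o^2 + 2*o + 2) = -7*o^2 + o + 7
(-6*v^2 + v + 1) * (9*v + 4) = -54*v^3 - 15*v^2 + 13*v + 4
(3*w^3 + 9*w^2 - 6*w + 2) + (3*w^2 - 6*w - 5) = 3*w^3 + 12*w^2 - 12*w - 3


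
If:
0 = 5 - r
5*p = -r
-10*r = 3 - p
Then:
No Solution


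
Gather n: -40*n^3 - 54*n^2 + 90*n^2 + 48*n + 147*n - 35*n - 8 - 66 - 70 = -40*n^3 + 36*n^2 + 160*n - 144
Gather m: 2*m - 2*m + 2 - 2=0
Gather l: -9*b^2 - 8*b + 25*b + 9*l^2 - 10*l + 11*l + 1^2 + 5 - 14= -9*b^2 + 17*b + 9*l^2 + l - 8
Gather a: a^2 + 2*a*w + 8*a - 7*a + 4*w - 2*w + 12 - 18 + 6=a^2 + a*(2*w + 1) + 2*w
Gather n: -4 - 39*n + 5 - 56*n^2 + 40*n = -56*n^2 + n + 1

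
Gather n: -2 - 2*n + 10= 8 - 2*n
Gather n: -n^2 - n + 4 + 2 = -n^2 - n + 6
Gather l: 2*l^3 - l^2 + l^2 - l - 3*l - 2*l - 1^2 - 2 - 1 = 2*l^3 - 6*l - 4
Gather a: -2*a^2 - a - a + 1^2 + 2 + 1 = -2*a^2 - 2*a + 4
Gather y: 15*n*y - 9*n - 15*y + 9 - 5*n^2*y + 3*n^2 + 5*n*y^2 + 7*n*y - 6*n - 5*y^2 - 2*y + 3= 3*n^2 - 15*n + y^2*(5*n - 5) + y*(-5*n^2 + 22*n - 17) + 12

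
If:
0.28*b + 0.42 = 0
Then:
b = -1.50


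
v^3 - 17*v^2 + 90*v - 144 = (v - 8)*(v - 6)*(v - 3)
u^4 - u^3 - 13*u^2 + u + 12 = (u - 4)*(u - 1)*(u + 1)*(u + 3)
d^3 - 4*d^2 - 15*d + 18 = (d - 6)*(d - 1)*(d + 3)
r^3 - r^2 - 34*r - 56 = (r - 7)*(r + 2)*(r + 4)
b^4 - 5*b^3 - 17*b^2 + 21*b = b*(b - 7)*(b - 1)*(b + 3)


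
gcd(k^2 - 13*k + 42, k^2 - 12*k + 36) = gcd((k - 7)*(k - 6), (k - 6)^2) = k - 6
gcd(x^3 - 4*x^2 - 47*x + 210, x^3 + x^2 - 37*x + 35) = x^2 + 2*x - 35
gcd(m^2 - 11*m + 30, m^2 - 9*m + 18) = m - 6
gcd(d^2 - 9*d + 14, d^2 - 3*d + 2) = d - 2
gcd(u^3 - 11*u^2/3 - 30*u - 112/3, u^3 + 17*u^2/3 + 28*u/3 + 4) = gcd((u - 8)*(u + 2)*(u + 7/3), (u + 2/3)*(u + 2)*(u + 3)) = u + 2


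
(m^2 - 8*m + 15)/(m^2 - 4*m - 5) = (m - 3)/(m + 1)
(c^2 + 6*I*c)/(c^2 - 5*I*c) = (c + 6*I)/(c - 5*I)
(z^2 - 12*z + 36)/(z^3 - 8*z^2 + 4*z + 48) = (z - 6)/(z^2 - 2*z - 8)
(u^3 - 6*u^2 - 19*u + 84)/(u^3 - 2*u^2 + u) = (u^3 - 6*u^2 - 19*u + 84)/(u*(u^2 - 2*u + 1))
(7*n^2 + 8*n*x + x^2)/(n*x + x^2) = (7*n + x)/x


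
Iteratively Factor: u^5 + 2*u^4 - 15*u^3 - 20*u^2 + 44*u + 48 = (u + 4)*(u^4 - 2*u^3 - 7*u^2 + 8*u + 12) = (u - 3)*(u + 4)*(u^3 + u^2 - 4*u - 4) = (u - 3)*(u - 2)*(u + 4)*(u^2 + 3*u + 2) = (u - 3)*(u - 2)*(u + 1)*(u + 4)*(u + 2)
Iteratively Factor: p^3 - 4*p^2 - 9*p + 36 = (p - 3)*(p^2 - p - 12) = (p - 3)*(p + 3)*(p - 4)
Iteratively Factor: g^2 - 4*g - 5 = (g + 1)*(g - 5)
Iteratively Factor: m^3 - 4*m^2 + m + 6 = (m - 3)*(m^2 - m - 2) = (m - 3)*(m + 1)*(m - 2)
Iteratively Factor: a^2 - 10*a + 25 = (a - 5)*(a - 5)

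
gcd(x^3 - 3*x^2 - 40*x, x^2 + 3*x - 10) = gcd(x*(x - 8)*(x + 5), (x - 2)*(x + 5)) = x + 5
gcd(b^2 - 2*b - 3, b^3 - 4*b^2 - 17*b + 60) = b - 3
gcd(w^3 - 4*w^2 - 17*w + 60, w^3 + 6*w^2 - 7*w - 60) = w^2 + w - 12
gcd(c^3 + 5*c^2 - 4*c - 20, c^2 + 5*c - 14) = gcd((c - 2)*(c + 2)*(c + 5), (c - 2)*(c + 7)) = c - 2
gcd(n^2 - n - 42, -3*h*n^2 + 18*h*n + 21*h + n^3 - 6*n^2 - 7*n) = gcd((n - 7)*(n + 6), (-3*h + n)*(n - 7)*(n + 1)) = n - 7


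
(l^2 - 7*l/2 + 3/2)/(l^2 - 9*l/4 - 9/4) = 2*(2*l - 1)/(4*l + 3)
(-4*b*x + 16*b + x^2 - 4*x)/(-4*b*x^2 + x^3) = (x - 4)/x^2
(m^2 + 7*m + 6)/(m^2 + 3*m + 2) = (m + 6)/(m + 2)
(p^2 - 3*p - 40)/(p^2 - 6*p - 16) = (p + 5)/(p + 2)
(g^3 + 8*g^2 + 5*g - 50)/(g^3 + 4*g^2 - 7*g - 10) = (g + 5)/(g + 1)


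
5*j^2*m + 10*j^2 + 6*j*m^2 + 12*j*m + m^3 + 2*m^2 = (j + m)*(5*j + m)*(m + 2)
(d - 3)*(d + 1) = d^2 - 2*d - 3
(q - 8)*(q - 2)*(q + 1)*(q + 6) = q^4 - 3*q^3 - 48*q^2 + 52*q + 96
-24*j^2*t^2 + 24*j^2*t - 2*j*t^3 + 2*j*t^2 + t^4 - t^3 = t*(-6*j + t)*(4*j + t)*(t - 1)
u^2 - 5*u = u*(u - 5)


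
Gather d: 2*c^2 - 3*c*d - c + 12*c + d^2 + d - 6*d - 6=2*c^2 + 11*c + d^2 + d*(-3*c - 5) - 6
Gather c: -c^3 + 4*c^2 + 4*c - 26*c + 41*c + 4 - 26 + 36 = -c^3 + 4*c^2 + 19*c + 14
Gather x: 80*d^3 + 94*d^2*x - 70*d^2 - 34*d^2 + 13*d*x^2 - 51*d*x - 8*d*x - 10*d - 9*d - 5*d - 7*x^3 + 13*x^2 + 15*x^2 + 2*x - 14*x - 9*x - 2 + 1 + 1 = 80*d^3 - 104*d^2 - 24*d - 7*x^3 + x^2*(13*d + 28) + x*(94*d^2 - 59*d - 21)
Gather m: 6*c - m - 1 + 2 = 6*c - m + 1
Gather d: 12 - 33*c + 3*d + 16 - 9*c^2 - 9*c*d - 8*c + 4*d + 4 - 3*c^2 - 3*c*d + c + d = -12*c^2 - 40*c + d*(8 - 12*c) + 32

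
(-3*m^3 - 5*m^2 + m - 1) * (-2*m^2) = 6*m^5 + 10*m^4 - 2*m^3 + 2*m^2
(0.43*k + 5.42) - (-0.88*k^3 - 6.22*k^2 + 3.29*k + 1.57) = 0.88*k^3 + 6.22*k^2 - 2.86*k + 3.85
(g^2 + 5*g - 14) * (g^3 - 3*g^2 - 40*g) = g^5 + 2*g^4 - 69*g^3 - 158*g^2 + 560*g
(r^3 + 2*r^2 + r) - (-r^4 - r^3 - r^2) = r^4 + 2*r^3 + 3*r^2 + r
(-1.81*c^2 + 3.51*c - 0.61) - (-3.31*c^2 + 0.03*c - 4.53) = 1.5*c^2 + 3.48*c + 3.92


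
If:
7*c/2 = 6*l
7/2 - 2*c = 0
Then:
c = 7/4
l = 49/48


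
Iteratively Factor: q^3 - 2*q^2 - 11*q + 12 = (q - 4)*(q^2 + 2*q - 3) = (q - 4)*(q - 1)*(q + 3)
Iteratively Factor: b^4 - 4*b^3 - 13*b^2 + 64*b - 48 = (b - 3)*(b^3 - b^2 - 16*b + 16) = (b - 4)*(b - 3)*(b^2 + 3*b - 4) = (b - 4)*(b - 3)*(b + 4)*(b - 1)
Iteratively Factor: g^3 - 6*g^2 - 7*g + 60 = (g - 4)*(g^2 - 2*g - 15) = (g - 4)*(g + 3)*(g - 5)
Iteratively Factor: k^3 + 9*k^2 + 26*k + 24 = (k + 3)*(k^2 + 6*k + 8) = (k + 3)*(k + 4)*(k + 2)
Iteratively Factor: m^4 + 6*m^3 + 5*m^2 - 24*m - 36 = (m + 3)*(m^3 + 3*m^2 - 4*m - 12) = (m + 3)^2*(m^2 - 4) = (m + 2)*(m + 3)^2*(m - 2)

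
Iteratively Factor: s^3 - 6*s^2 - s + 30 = (s + 2)*(s^2 - 8*s + 15) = (s - 3)*(s + 2)*(s - 5)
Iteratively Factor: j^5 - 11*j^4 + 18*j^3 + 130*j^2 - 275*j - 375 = (j + 1)*(j^4 - 12*j^3 + 30*j^2 + 100*j - 375) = (j - 5)*(j + 1)*(j^3 - 7*j^2 - 5*j + 75) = (j - 5)^2*(j + 1)*(j^2 - 2*j - 15) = (j - 5)^3*(j + 1)*(j + 3)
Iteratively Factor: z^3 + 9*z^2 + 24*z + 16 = (z + 4)*(z^2 + 5*z + 4) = (z + 4)^2*(z + 1)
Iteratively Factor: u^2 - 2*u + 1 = (u - 1)*(u - 1)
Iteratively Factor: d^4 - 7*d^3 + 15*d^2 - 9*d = (d - 3)*(d^3 - 4*d^2 + 3*d) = (d - 3)*(d - 1)*(d^2 - 3*d) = (d - 3)^2*(d - 1)*(d)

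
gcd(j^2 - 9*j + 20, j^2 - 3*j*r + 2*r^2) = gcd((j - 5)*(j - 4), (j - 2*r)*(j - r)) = 1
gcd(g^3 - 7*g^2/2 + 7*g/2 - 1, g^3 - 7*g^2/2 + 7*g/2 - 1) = g^3 - 7*g^2/2 + 7*g/2 - 1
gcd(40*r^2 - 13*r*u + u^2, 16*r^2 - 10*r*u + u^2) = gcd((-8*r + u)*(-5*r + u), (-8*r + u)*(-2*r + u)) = 8*r - u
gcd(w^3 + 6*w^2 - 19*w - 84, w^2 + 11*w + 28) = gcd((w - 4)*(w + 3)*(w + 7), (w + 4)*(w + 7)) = w + 7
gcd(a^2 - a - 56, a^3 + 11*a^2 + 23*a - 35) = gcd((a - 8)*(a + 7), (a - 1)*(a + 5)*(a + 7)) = a + 7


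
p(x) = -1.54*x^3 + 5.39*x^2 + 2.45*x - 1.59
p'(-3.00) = -71.47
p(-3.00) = 81.15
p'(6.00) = -99.19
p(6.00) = -125.49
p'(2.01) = 5.45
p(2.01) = 12.60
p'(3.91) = -26.03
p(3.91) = -1.66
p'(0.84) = 8.25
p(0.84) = 3.36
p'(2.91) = -5.30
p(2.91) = 13.23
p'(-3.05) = -73.41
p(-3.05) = 84.77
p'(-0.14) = 0.85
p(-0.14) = -1.82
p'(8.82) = -261.87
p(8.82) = -617.32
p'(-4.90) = -161.30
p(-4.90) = 297.00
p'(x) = -4.62*x^2 + 10.78*x + 2.45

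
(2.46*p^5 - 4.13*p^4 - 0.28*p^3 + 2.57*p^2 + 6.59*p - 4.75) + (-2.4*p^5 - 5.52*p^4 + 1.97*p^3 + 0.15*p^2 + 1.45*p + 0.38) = 0.0600000000000001*p^5 - 9.65*p^4 + 1.69*p^3 + 2.72*p^2 + 8.04*p - 4.37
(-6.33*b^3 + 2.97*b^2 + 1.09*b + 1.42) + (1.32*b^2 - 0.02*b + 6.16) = -6.33*b^3 + 4.29*b^2 + 1.07*b + 7.58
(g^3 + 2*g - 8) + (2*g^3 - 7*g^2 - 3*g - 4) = 3*g^3 - 7*g^2 - g - 12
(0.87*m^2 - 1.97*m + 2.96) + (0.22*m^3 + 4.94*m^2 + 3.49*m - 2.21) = 0.22*m^3 + 5.81*m^2 + 1.52*m + 0.75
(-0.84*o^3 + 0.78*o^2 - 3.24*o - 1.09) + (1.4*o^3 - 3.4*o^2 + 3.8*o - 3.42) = 0.56*o^3 - 2.62*o^2 + 0.56*o - 4.51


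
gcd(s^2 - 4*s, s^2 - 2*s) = s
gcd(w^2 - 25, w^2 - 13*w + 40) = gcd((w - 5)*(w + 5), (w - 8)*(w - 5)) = w - 5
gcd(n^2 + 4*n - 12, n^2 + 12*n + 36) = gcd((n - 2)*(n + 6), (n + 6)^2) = n + 6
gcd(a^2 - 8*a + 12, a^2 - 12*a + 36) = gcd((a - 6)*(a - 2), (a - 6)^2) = a - 6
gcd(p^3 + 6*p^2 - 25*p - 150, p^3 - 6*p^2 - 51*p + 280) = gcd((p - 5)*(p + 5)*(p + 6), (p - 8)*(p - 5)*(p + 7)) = p - 5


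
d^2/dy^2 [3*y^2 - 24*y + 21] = 6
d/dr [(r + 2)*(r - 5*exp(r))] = r - (r + 2)*(5*exp(r) - 1) - 5*exp(r)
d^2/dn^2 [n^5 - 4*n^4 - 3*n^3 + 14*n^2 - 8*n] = 20*n^3 - 48*n^2 - 18*n + 28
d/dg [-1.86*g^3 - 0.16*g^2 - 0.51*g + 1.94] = -5.58*g^2 - 0.32*g - 0.51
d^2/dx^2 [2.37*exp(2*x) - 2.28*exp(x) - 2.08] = (9.48*exp(x) - 2.28)*exp(x)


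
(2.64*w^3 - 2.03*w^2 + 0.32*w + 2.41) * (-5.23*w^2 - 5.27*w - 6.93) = -13.8072*w^5 - 3.2959*w^4 - 9.2707*w^3 - 0.222800000000004*w^2 - 14.9183*w - 16.7013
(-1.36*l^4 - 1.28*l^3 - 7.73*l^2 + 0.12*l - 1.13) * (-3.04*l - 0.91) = 4.1344*l^5 + 5.1288*l^4 + 24.664*l^3 + 6.6695*l^2 + 3.326*l + 1.0283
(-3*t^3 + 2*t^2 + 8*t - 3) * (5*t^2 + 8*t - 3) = -15*t^5 - 14*t^4 + 65*t^3 + 43*t^2 - 48*t + 9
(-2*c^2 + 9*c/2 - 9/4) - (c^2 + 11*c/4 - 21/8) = -3*c^2 + 7*c/4 + 3/8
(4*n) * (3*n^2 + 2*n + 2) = 12*n^3 + 8*n^2 + 8*n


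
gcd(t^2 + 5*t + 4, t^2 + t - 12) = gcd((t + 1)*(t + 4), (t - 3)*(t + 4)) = t + 4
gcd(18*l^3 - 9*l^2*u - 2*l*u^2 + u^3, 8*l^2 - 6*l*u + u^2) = -2*l + u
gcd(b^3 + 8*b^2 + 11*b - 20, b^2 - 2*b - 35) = b + 5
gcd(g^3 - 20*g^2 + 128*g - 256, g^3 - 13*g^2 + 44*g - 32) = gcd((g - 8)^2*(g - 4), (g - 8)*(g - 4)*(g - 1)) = g^2 - 12*g + 32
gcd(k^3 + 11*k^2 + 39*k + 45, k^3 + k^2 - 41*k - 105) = k^2 + 8*k + 15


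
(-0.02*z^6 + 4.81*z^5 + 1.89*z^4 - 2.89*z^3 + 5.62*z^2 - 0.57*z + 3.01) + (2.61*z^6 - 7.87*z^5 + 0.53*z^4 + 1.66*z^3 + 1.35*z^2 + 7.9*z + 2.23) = 2.59*z^6 - 3.06*z^5 + 2.42*z^4 - 1.23*z^3 + 6.97*z^2 + 7.33*z + 5.24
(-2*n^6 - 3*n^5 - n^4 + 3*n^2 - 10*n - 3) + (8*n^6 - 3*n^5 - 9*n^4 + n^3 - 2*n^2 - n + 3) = 6*n^6 - 6*n^5 - 10*n^4 + n^3 + n^2 - 11*n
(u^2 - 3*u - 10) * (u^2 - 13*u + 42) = u^4 - 16*u^3 + 71*u^2 + 4*u - 420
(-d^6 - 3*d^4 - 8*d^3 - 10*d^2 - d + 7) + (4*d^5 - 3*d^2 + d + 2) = -d^6 + 4*d^5 - 3*d^4 - 8*d^3 - 13*d^2 + 9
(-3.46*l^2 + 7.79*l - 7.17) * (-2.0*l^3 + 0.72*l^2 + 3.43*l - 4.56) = 6.92*l^5 - 18.0712*l^4 + 8.081*l^3 + 37.3349*l^2 - 60.1155*l + 32.6952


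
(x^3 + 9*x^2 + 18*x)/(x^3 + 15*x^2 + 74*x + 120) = x*(x + 3)/(x^2 + 9*x + 20)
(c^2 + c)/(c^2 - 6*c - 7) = c/(c - 7)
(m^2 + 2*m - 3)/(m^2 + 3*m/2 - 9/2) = 2*(m - 1)/(2*m - 3)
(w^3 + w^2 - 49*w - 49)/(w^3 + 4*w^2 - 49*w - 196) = (w + 1)/(w + 4)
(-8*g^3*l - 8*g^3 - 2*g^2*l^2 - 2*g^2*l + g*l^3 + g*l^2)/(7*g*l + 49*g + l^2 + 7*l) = g*(-8*g^2*l - 8*g^2 - 2*g*l^2 - 2*g*l + l^3 + l^2)/(7*g*l + 49*g + l^2 + 7*l)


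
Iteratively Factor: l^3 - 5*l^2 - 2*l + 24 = (l - 4)*(l^2 - l - 6) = (l - 4)*(l - 3)*(l + 2)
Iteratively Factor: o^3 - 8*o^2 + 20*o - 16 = (o - 2)*(o^2 - 6*o + 8) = (o - 2)^2*(o - 4)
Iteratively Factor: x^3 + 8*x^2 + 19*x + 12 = (x + 4)*(x^2 + 4*x + 3) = (x + 3)*(x + 4)*(x + 1)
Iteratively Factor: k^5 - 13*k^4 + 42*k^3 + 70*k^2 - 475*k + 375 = (k + 3)*(k^4 - 16*k^3 + 90*k^2 - 200*k + 125) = (k - 1)*(k + 3)*(k^3 - 15*k^2 + 75*k - 125) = (k - 5)*(k - 1)*(k + 3)*(k^2 - 10*k + 25) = (k - 5)^2*(k - 1)*(k + 3)*(k - 5)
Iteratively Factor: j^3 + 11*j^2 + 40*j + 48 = (j + 4)*(j^2 + 7*j + 12) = (j + 3)*(j + 4)*(j + 4)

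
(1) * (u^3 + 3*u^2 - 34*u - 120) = u^3 + 3*u^2 - 34*u - 120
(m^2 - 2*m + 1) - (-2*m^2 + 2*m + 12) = 3*m^2 - 4*m - 11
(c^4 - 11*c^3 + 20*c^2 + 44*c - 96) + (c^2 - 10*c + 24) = c^4 - 11*c^3 + 21*c^2 + 34*c - 72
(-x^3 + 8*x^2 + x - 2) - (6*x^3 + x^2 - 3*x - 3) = -7*x^3 + 7*x^2 + 4*x + 1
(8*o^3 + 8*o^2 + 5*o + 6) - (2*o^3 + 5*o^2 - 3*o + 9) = 6*o^3 + 3*o^2 + 8*o - 3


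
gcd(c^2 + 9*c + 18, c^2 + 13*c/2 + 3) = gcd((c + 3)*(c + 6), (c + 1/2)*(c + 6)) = c + 6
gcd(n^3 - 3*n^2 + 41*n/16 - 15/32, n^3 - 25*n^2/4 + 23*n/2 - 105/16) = n^2 - 11*n/4 + 15/8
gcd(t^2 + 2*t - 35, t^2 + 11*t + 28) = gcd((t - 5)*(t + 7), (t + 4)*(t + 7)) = t + 7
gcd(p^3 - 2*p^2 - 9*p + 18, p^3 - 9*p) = p^2 - 9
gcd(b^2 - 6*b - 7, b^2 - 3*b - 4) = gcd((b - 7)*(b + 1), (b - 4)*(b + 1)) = b + 1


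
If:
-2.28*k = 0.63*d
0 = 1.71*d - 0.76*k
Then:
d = 0.00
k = 0.00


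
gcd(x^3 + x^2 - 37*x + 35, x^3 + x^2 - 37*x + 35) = x^3 + x^2 - 37*x + 35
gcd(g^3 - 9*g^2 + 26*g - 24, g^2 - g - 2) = g - 2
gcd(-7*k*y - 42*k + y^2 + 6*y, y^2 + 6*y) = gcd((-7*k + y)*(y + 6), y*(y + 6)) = y + 6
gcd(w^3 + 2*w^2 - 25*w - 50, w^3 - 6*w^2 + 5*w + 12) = 1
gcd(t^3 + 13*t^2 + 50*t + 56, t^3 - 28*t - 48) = t^2 + 6*t + 8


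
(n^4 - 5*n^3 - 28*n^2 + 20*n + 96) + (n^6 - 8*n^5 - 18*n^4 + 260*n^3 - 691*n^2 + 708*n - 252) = n^6 - 8*n^5 - 17*n^4 + 255*n^3 - 719*n^2 + 728*n - 156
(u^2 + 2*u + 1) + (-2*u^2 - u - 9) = -u^2 + u - 8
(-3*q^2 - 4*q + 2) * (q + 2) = -3*q^3 - 10*q^2 - 6*q + 4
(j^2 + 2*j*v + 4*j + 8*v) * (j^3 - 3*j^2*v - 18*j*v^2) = j^5 - j^4*v + 4*j^4 - 24*j^3*v^2 - 4*j^3*v - 36*j^2*v^3 - 96*j^2*v^2 - 144*j*v^3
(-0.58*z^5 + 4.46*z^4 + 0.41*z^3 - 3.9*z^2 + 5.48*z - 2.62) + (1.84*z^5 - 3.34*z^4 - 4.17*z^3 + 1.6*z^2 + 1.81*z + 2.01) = 1.26*z^5 + 1.12*z^4 - 3.76*z^3 - 2.3*z^2 + 7.29*z - 0.61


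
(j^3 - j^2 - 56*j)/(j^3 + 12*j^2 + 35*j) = (j - 8)/(j + 5)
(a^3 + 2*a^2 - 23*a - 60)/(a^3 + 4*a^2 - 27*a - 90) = (a + 4)/(a + 6)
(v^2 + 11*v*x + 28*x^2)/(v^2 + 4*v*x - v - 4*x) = (v + 7*x)/(v - 1)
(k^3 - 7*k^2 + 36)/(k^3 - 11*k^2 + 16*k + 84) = (k - 3)/(k - 7)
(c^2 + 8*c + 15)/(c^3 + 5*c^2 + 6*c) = (c + 5)/(c*(c + 2))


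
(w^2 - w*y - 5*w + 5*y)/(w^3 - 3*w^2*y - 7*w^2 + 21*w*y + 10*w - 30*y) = (-w + y)/(-w^2 + 3*w*y + 2*w - 6*y)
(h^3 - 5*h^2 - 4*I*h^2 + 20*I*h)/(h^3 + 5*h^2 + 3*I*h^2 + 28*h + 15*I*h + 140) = h*(h - 5)/(h^2 + h*(5 + 7*I) + 35*I)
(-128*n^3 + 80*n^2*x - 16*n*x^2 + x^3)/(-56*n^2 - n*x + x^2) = (16*n^2 - 8*n*x + x^2)/(7*n + x)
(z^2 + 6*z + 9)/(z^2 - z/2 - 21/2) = 2*(z + 3)/(2*z - 7)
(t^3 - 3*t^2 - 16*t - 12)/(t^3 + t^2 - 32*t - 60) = (t + 1)/(t + 5)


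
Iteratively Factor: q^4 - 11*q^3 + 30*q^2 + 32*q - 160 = (q + 2)*(q^3 - 13*q^2 + 56*q - 80) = (q - 5)*(q + 2)*(q^2 - 8*q + 16) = (q - 5)*(q - 4)*(q + 2)*(q - 4)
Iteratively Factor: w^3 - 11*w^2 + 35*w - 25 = (w - 1)*(w^2 - 10*w + 25) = (w - 5)*(w - 1)*(w - 5)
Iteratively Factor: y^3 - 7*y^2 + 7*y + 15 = (y + 1)*(y^2 - 8*y + 15) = (y - 3)*(y + 1)*(y - 5)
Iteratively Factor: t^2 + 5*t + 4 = (t + 1)*(t + 4)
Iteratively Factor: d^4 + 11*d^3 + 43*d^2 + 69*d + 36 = (d + 4)*(d^3 + 7*d^2 + 15*d + 9) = (d + 3)*(d + 4)*(d^2 + 4*d + 3) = (d + 1)*(d + 3)*(d + 4)*(d + 3)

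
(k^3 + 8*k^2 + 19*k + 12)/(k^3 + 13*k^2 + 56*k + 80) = (k^2 + 4*k + 3)/(k^2 + 9*k + 20)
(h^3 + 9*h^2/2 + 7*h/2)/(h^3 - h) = (h + 7/2)/(h - 1)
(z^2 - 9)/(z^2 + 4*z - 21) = (z + 3)/(z + 7)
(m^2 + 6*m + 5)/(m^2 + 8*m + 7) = (m + 5)/(m + 7)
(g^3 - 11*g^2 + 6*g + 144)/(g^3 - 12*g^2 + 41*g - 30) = (g^2 - 5*g - 24)/(g^2 - 6*g + 5)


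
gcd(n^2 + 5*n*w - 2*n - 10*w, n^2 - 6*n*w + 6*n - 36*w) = 1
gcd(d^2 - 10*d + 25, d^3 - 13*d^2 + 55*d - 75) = d^2 - 10*d + 25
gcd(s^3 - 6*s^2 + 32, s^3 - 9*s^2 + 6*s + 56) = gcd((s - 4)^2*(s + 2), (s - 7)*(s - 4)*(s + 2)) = s^2 - 2*s - 8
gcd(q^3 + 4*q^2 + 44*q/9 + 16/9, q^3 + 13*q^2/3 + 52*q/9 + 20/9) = q^2 + 8*q/3 + 4/3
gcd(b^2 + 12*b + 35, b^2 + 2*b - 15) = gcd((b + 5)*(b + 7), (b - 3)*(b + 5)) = b + 5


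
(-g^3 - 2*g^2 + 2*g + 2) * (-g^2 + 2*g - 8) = g^5 + 2*g^3 + 18*g^2 - 12*g - 16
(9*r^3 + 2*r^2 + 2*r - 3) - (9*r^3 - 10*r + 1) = 2*r^2 + 12*r - 4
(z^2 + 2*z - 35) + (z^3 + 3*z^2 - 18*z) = z^3 + 4*z^2 - 16*z - 35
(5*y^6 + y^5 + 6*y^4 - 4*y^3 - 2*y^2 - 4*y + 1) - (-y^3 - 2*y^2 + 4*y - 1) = 5*y^6 + y^5 + 6*y^4 - 3*y^3 - 8*y + 2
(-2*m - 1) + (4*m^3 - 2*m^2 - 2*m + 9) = 4*m^3 - 2*m^2 - 4*m + 8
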